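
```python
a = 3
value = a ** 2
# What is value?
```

Answer: 9

Derivation:
Trace (tracking value):
a = 3  # -> a = 3
value = a ** 2  # -> value = 9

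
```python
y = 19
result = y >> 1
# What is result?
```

Trace (tracking result):
y = 19  # -> y = 19
result = y >> 1  # -> result = 9

Answer: 9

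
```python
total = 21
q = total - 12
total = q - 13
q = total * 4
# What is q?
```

Trace (tracking q):
total = 21  # -> total = 21
q = total - 12  # -> q = 9
total = q - 13  # -> total = -4
q = total * 4  # -> q = -16

Answer: -16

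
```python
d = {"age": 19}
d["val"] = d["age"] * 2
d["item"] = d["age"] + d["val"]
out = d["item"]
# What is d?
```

Answer: {'age': 19, 'val': 38, 'item': 57}

Derivation:
Trace (tracking d):
d = {'age': 19}  # -> d = {'age': 19}
d['val'] = d['age'] * 2  # -> d = {'age': 19, 'val': 38}
d['item'] = d['age'] + d['val']  # -> d = {'age': 19, 'val': 38, 'item': 57}
out = d['item']  # -> out = 57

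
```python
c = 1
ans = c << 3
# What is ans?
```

Answer: 8

Derivation:
Trace (tracking ans):
c = 1  # -> c = 1
ans = c << 3  # -> ans = 8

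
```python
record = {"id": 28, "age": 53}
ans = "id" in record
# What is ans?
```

Answer: True

Derivation:
Trace (tracking ans):
record = {'id': 28, 'age': 53}  # -> record = {'id': 28, 'age': 53}
ans = 'id' in record  # -> ans = True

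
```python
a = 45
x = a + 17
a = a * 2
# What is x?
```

Answer: 62

Derivation:
Trace (tracking x):
a = 45  # -> a = 45
x = a + 17  # -> x = 62
a = a * 2  # -> a = 90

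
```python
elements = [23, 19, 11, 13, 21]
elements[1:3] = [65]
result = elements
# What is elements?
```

Answer: [23, 65, 13, 21]

Derivation:
Trace (tracking elements):
elements = [23, 19, 11, 13, 21]  # -> elements = [23, 19, 11, 13, 21]
elements[1:3] = [65]  # -> elements = [23, 65, 13, 21]
result = elements  # -> result = [23, 65, 13, 21]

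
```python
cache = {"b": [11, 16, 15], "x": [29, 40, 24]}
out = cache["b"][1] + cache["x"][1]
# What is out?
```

Trace (tracking out):
cache = {'b': [11, 16, 15], 'x': [29, 40, 24]}  # -> cache = {'b': [11, 16, 15], 'x': [29, 40, 24]}
out = cache['b'][1] + cache['x'][1]  # -> out = 56

Answer: 56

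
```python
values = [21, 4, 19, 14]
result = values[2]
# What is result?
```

Answer: 19

Derivation:
Trace (tracking result):
values = [21, 4, 19, 14]  # -> values = [21, 4, 19, 14]
result = values[2]  # -> result = 19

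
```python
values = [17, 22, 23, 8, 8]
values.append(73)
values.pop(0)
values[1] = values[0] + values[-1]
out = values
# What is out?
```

Trace (tracking out):
values = [17, 22, 23, 8, 8]  # -> values = [17, 22, 23, 8, 8]
values.append(73)  # -> values = [17, 22, 23, 8, 8, 73]
values.pop(0)  # -> values = [22, 23, 8, 8, 73]
values[1] = values[0] + values[-1]  # -> values = [22, 95, 8, 8, 73]
out = values  # -> out = [22, 95, 8, 8, 73]

Answer: [22, 95, 8, 8, 73]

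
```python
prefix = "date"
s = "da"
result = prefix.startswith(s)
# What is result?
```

Answer: True

Derivation:
Trace (tracking result):
prefix = 'date'  # -> prefix = 'date'
s = 'da'  # -> s = 'da'
result = prefix.startswith(s)  # -> result = True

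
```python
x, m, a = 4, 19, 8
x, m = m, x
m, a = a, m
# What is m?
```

Answer: 8

Derivation:
Trace (tracking m):
x, m, a = (4, 19, 8)  # -> x = 4, m = 19, a = 8
x, m = (m, x)  # -> x = 19, m = 4
m, a = (a, m)  # -> m = 8, a = 4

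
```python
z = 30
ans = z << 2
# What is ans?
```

Trace (tracking ans):
z = 30  # -> z = 30
ans = z << 2  # -> ans = 120

Answer: 120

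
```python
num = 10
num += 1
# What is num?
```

Answer: 11

Derivation:
Trace (tracking num):
num = 10  # -> num = 10
num += 1  # -> num = 11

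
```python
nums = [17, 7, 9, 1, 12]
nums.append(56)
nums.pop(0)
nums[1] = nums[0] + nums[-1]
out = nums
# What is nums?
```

Answer: [7, 63, 1, 12, 56]

Derivation:
Trace (tracking nums):
nums = [17, 7, 9, 1, 12]  # -> nums = [17, 7, 9, 1, 12]
nums.append(56)  # -> nums = [17, 7, 9, 1, 12, 56]
nums.pop(0)  # -> nums = [7, 9, 1, 12, 56]
nums[1] = nums[0] + nums[-1]  # -> nums = [7, 63, 1, 12, 56]
out = nums  # -> out = [7, 63, 1, 12, 56]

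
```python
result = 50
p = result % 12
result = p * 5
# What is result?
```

Trace (tracking result):
result = 50  # -> result = 50
p = result % 12  # -> p = 2
result = p * 5  # -> result = 10

Answer: 10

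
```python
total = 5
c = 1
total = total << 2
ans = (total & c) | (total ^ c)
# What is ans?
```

Trace (tracking ans):
total = 5  # -> total = 5
c = 1  # -> c = 1
total = total << 2  # -> total = 20
ans = total & c | total ^ c  # -> ans = 21

Answer: 21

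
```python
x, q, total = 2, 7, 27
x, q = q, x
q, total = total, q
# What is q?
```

Answer: 27

Derivation:
Trace (tracking q):
x, q, total = (2, 7, 27)  # -> x = 2, q = 7, total = 27
x, q = (q, x)  # -> x = 7, q = 2
q, total = (total, q)  # -> q = 27, total = 2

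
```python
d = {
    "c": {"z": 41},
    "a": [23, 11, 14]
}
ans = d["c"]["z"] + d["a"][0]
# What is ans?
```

Answer: 64

Derivation:
Trace (tracking ans):
d = {'c': {'z': 41}, 'a': [23, 11, 14]}  # -> d = {'c': {'z': 41}, 'a': [23, 11, 14]}
ans = d['c']['z'] + d['a'][0]  # -> ans = 64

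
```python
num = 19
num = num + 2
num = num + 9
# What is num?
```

Trace (tracking num):
num = 19  # -> num = 19
num = num + 2  # -> num = 21
num = num + 9  # -> num = 30

Answer: 30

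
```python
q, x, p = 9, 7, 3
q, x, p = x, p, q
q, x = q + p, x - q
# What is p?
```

Answer: 9

Derivation:
Trace (tracking p):
q, x, p = (9, 7, 3)  # -> q = 9, x = 7, p = 3
q, x, p = (x, p, q)  # -> q = 7, x = 3, p = 9
q, x = (q + p, x - q)  # -> q = 16, x = -4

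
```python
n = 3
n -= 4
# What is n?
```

Answer: -1

Derivation:
Trace (tracking n):
n = 3  # -> n = 3
n -= 4  # -> n = -1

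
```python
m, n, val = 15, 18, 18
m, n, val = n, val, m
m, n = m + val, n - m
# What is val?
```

Trace (tracking val):
m, n, val = (15, 18, 18)  # -> m = 15, n = 18, val = 18
m, n, val = (n, val, m)  # -> m = 18, n = 18, val = 15
m, n = (m + val, n - m)  # -> m = 33, n = 0

Answer: 15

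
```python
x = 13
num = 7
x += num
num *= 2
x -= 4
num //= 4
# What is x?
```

Answer: 16

Derivation:
Trace (tracking x):
x = 13  # -> x = 13
num = 7  # -> num = 7
x += num  # -> x = 20
num *= 2  # -> num = 14
x -= 4  # -> x = 16
num //= 4  # -> num = 3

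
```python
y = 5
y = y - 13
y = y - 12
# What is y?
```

Trace (tracking y):
y = 5  # -> y = 5
y = y - 13  # -> y = -8
y = y - 12  # -> y = -20

Answer: -20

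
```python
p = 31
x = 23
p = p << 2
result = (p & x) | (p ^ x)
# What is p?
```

Trace (tracking p):
p = 31  # -> p = 31
x = 23  # -> x = 23
p = p << 2  # -> p = 124
result = p & x | p ^ x  # -> result = 127

Answer: 124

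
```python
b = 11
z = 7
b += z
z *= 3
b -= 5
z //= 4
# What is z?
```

Answer: 5

Derivation:
Trace (tracking z):
b = 11  # -> b = 11
z = 7  # -> z = 7
b += z  # -> b = 18
z *= 3  # -> z = 21
b -= 5  # -> b = 13
z //= 4  # -> z = 5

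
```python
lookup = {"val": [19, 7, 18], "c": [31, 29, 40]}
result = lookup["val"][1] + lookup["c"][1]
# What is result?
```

Trace (tracking result):
lookup = {'val': [19, 7, 18], 'c': [31, 29, 40]}  # -> lookup = {'val': [19, 7, 18], 'c': [31, 29, 40]}
result = lookup['val'][1] + lookup['c'][1]  # -> result = 36

Answer: 36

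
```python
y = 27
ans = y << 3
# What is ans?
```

Trace (tracking ans):
y = 27  # -> y = 27
ans = y << 3  # -> ans = 216

Answer: 216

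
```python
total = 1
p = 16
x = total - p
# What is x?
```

Trace (tracking x):
total = 1  # -> total = 1
p = 16  # -> p = 16
x = total - p  # -> x = -15

Answer: -15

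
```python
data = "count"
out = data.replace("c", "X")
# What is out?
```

Trace (tracking out):
data = 'count'  # -> data = 'count'
out = data.replace('c', 'X')  # -> out = 'Xount'

Answer: 'Xount'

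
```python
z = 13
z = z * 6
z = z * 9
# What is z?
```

Answer: 702

Derivation:
Trace (tracking z):
z = 13  # -> z = 13
z = z * 6  # -> z = 78
z = z * 9  # -> z = 702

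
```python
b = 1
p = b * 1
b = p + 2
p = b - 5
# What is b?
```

Answer: 3

Derivation:
Trace (tracking b):
b = 1  # -> b = 1
p = b * 1  # -> p = 1
b = p + 2  # -> b = 3
p = b - 5  # -> p = -2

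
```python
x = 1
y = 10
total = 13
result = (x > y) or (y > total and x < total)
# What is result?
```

Answer: False

Derivation:
Trace (tracking result):
x = 1  # -> x = 1
y = 10  # -> y = 10
total = 13  # -> total = 13
result = x > y or (y > total and x < total)  # -> result = False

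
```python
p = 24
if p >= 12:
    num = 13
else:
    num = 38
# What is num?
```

Answer: 13

Derivation:
Trace (tracking num):
p = 24  # -> p = 24
if p >= 12:  # condition is True
    num = 13  # -> num = 13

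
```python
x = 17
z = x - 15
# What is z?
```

Answer: 2

Derivation:
Trace (tracking z):
x = 17  # -> x = 17
z = x - 15  # -> z = 2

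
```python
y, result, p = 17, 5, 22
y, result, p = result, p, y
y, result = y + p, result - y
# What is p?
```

Trace (tracking p):
y, result, p = (17, 5, 22)  # -> y = 17, result = 5, p = 22
y, result, p = (result, p, y)  # -> y = 5, result = 22, p = 17
y, result = (y + p, result - y)  # -> y = 22, result = 17

Answer: 17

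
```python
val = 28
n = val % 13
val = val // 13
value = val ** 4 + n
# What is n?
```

Trace (tracking n):
val = 28  # -> val = 28
n = val % 13  # -> n = 2
val = val // 13  # -> val = 2
value = val ** 4 + n  # -> value = 18

Answer: 2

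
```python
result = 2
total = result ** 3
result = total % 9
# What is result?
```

Trace (tracking result):
result = 2  # -> result = 2
total = result ** 3  # -> total = 8
result = total % 9  # -> result = 8

Answer: 8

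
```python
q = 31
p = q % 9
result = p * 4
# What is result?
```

Answer: 16

Derivation:
Trace (tracking result):
q = 31  # -> q = 31
p = q % 9  # -> p = 4
result = p * 4  # -> result = 16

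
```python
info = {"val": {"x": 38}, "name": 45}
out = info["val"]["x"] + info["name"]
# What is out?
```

Trace (tracking out):
info = {'val': {'x': 38}, 'name': 45}  # -> info = {'val': {'x': 38}, 'name': 45}
out = info['val']['x'] + info['name']  # -> out = 83

Answer: 83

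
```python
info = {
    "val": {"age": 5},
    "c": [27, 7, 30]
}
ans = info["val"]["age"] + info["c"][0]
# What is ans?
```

Trace (tracking ans):
info = {'val': {'age': 5}, 'c': [27, 7, 30]}  # -> info = {'val': {'age': 5}, 'c': [27, 7, 30]}
ans = info['val']['age'] + info['c'][0]  # -> ans = 32

Answer: 32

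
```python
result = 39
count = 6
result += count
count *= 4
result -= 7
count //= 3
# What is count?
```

Trace (tracking count):
result = 39  # -> result = 39
count = 6  # -> count = 6
result += count  # -> result = 45
count *= 4  # -> count = 24
result -= 7  # -> result = 38
count //= 3  # -> count = 8

Answer: 8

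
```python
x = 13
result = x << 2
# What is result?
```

Trace (tracking result):
x = 13  # -> x = 13
result = x << 2  # -> result = 52

Answer: 52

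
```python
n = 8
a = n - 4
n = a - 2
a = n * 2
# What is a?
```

Answer: 4

Derivation:
Trace (tracking a):
n = 8  # -> n = 8
a = n - 4  # -> a = 4
n = a - 2  # -> n = 2
a = n * 2  # -> a = 4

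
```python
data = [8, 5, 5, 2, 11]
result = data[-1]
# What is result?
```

Trace (tracking result):
data = [8, 5, 5, 2, 11]  # -> data = [8, 5, 5, 2, 11]
result = data[-1]  # -> result = 11

Answer: 11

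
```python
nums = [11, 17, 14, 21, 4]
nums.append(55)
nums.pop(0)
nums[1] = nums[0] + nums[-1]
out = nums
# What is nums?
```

Trace (tracking nums):
nums = [11, 17, 14, 21, 4]  # -> nums = [11, 17, 14, 21, 4]
nums.append(55)  # -> nums = [11, 17, 14, 21, 4, 55]
nums.pop(0)  # -> nums = [17, 14, 21, 4, 55]
nums[1] = nums[0] + nums[-1]  # -> nums = [17, 72, 21, 4, 55]
out = nums  # -> out = [17, 72, 21, 4, 55]

Answer: [17, 72, 21, 4, 55]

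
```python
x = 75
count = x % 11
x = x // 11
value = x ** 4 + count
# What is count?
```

Answer: 9

Derivation:
Trace (tracking count):
x = 75  # -> x = 75
count = x % 11  # -> count = 9
x = x // 11  # -> x = 6
value = x ** 4 + count  # -> value = 1305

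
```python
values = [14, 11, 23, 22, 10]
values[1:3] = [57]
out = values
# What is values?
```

Answer: [14, 57, 22, 10]

Derivation:
Trace (tracking values):
values = [14, 11, 23, 22, 10]  # -> values = [14, 11, 23, 22, 10]
values[1:3] = [57]  # -> values = [14, 57, 22, 10]
out = values  # -> out = [14, 57, 22, 10]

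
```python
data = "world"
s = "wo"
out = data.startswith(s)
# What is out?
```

Answer: True

Derivation:
Trace (tracking out):
data = 'world'  # -> data = 'world'
s = 'wo'  # -> s = 'wo'
out = data.startswith(s)  # -> out = True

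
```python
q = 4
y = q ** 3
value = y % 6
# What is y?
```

Trace (tracking y):
q = 4  # -> q = 4
y = q ** 3  # -> y = 64
value = y % 6  # -> value = 4

Answer: 64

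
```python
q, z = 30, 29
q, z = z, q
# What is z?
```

Trace (tracking z):
q, z = (30, 29)  # -> q = 30, z = 29
q, z = (z, q)  # -> q = 29, z = 30

Answer: 30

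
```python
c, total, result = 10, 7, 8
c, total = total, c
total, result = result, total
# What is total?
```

Answer: 8

Derivation:
Trace (tracking total):
c, total, result = (10, 7, 8)  # -> c = 10, total = 7, result = 8
c, total = (total, c)  # -> c = 7, total = 10
total, result = (result, total)  # -> total = 8, result = 10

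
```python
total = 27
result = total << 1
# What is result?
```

Trace (tracking result):
total = 27  # -> total = 27
result = total << 1  # -> result = 54

Answer: 54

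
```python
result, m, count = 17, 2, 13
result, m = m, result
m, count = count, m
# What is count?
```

Trace (tracking count):
result, m, count = (17, 2, 13)  # -> result = 17, m = 2, count = 13
result, m = (m, result)  # -> result = 2, m = 17
m, count = (count, m)  # -> m = 13, count = 17

Answer: 17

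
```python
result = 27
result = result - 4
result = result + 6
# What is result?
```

Answer: 29

Derivation:
Trace (tracking result):
result = 27  # -> result = 27
result = result - 4  # -> result = 23
result = result + 6  # -> result = 29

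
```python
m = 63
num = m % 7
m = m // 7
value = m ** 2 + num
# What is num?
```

Answer: 0

Derivation:
Trace (tracking num):
m = 63  # -> m = 63
num = m % 7  # -> num = 0
m = m // 7  # -> m = 9
value = m ** 2 + num  # -> value = 81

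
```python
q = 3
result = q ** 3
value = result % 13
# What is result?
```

Answer: 27

Derivation:
Trace (tracking result):
q = 3  # -> q = 3
result = q ** 3  # -> result = 27
value = result % 13  # -> value = 1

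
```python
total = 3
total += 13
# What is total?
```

Trace (tracking total):
total = 3  # -> total = 3
total += 13  # -> total = 16

Answer: 16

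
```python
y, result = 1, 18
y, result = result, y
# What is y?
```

Trace (tracking y):
y, result = (1, 18)  # -> y = 1, result = 18
y, result = (result, y)  # -> y = 18, result = 1

Answer: 18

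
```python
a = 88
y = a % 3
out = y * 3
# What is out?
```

Trace (tracking out):
a = 88  # -> a = 88
y = a % 3  # -> y = 1
out = y * 3  # -> out = 3

Answer: 3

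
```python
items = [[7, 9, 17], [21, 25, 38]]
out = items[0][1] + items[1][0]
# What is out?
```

Answer: 30

Derivation:
Trace (tracking out):
items = [[7, 9, 17], [21, 25, 38]]  # -> items = [[7, 9, 17], [21, 25, 38]]
out = items[0][1] + items[1][0]  # -> out = 30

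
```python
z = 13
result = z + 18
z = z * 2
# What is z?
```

Answer: 26

Derivation:
Trace (tracking z):
z = 13  # -> z = 13
result = z + 18  # -> result = 31
z = z * 2  # -> z = 26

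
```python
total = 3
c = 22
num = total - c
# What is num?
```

Answer: -19

Derivation:
Trace (tracking num):
total = 3  # -> total = 3
c = 22  # -> c = 22
num = total - c  # -> num = -19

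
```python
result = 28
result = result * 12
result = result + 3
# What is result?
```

Trace (tracking result):
result = 28  # -> result = 28
result = result * 12  # -> result = 336
result = result + 3  # -> result = 339

Answer: 339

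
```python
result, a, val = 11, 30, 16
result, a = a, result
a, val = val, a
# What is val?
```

Answer: 11

Derivation:
Trace (tracking val):
result, a, val = (11, 30, 16)  # -> result = 11, a = 30, val = 16
result, a = (a, result)  # -> result = 30, a = 11
a, val = (val, a)  # -> a = 16, val = 11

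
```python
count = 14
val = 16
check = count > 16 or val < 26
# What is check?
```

Trace (tracking check):
count = 14  # -> count = 14
val = 16  # -> val = 16
check = count > 16 or val < 26  # -> check = True

Answer: True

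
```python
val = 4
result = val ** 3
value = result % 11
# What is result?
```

Trace (tracking result):
val = 4  # -> val = 4
result = val ** 3  # -> result = 64
value = result % 11  # -> value = 9

Answer: 64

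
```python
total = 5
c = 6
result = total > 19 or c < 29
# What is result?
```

Trace (tracking result):
total = 5  # -> total = 5
c = 6  # -> c = 6
result = total > 19 or c < 29  # -> result = True

Answer: True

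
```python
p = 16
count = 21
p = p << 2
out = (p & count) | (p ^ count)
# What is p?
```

Trace (tracking p):
p = 16  # -> p = 16
count = 21  # -> count = 21
p = p << 2  # -> p = 64
out = p & count | p ^ count  # -> out = 85

Answer: 64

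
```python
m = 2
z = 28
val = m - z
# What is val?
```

Answer: -26

Derivation:
Trace (tracking val):
m = 2  # -> m = 2
z = 28  # -> z = 28
val = m - z  # -> val = -26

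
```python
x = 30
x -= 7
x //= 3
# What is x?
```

Answer: 7

Derivation:
Trace (tracking x):
x = 30  # -> x = 30
x -= 7  # -> x = 23
x //= 3  # -> x = 7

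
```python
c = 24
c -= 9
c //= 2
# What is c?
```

Trace (tracking c):
c = 24  # -> c = 24
c -= 9  # -> c = 15
c //= 2  # -> c = 7

Answer: 7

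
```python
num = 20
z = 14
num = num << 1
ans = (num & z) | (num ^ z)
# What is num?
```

Answer: 40

Derivation:
Trace (tracking num):
num = 20  # -> num = 20
z = 14  # -> z = 14
num = num << 1  # -> num = 40
ans = num & z | num ^ z  # -> ans = 46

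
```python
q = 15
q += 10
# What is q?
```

Trace (tracking q):
q = 15  # -> q = 15
q += 10  # -> q = 25

Answer: 25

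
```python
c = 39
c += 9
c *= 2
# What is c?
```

Trace (tracking c):
c = 39  # -> c = 39
c += 9  # -> c = 48
c *= 2  # -> c = 96

Answer: 96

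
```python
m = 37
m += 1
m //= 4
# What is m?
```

Trace (tracking m):
m = 37  # -> m = 37
m += 1  # -> m = 38
m //= 4  # -> m = 9

Answer: 9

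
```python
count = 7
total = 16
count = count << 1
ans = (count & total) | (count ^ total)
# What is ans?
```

Answer: 30

Derivation:
Trace (tracking ans):
count = 7  # -> count = 7
total = 16  # -> total = 16
count = count << 1  # -> count = 14
ans = count & total | count ^ total  # -> ans = 30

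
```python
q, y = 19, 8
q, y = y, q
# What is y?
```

Answer: 19

Derivation:
Trace (tracking y):
q, y = (19, 8)  # -> q = 19, y = 8
q, y = (y, q)  # -> q = 8, y = 19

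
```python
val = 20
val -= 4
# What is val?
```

Trace (tracking val):
val = 20  # -> val = 20
val -= 4  # -> val = 16

Answer: 16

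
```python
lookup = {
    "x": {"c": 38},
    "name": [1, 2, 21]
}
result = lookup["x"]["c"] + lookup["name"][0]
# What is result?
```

Trace (tracking result):
lookup = {'x': {'c': 38}, 'name': [1, 2, 21]}  # -> lookup = {'x': {'c': 38}, 'name': [1, 2, 21]}
result = lookup['x']['c'] + lookup['name'][0]  # -> result = 39

Answer: 39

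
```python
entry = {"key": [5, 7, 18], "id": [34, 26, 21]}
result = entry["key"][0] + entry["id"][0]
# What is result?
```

Answer: 39

Derivation:
Trace (tracking result):
entry = {'key': [5, 7, 18], 'id': [34, 26, 21]}  # -> entry = {'key': [5, 7, 18], 'id': [34, 26, 21]}
result = entry['key'][0] + entry['id'][0]  # -> result = 39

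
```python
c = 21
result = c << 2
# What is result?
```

Answer: 84

Derivation:
Trace (tracking result):
c = 21  # -> c = 21
result = c << 2  # -> result = 84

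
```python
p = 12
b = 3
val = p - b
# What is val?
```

Answer: 9

Derivation:
Trace (tracking val):
p = 12  # -> p = 12
b = 3  # -> b = 3
val = p - b  # -> val = 9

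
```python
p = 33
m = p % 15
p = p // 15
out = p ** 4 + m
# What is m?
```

Answer: 3

Derivation:
Trace (tracking m):
p = 33  # -> p = 33
m = p % 15  # -> m = 3
p = p // 15  # -> p = 2
out = p ** 4 + m  # -> out = 19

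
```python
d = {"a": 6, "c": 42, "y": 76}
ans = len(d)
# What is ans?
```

Answer: 3

Derivation:
Trace (tracking ans):
d = {'a': 6, 'c': 42, 'y': 76}  # -> d = {'a': 6, 'c': 42, 'y': 76}
ans = len(d)  # -> ans = 3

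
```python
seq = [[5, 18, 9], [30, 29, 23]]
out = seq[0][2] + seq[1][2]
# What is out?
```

Answer: 32

Derivation:
Trace (tracking out):
seq = [[5, 18, 9], [30, 29, 23]]  # -> seq = [[5, 18, 9], [30, 29, 23]]
out = seq[0][2] + seq[1][2]  # -> out = 32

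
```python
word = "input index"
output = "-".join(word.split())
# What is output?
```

Trace (tracking output):
word = 'input index'  # -> word = 'input index'
output = '-'.join(word.split())  # -> output = 'input-index'

Answer: 'input-index'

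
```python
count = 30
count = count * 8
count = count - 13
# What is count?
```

Answer: 227

Derivation:
Trace (tracking count):
count = 30  # -> count = 30
count = count * 8  # -> count = 240
count = count - 13  # -> count = 227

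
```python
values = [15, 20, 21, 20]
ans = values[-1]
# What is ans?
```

Trace (tracking ans):
values = [15, 20, 21, 20]  # -> values = [15, 20, 21, 20]
ans = values[-1]  # -> ans = 20

Answer: 20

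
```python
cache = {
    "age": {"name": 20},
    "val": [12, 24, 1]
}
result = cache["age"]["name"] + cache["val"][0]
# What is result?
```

Trace (tracking result):
cache = {'age': {'name': 20}, 'val': [12, 24, 1]}  # -> cache = {'age': {'name': 20}, 'val': [12, 24, 1]}
result = cache['age']['name'] + cache['val'][0]  # -> result = 32

Answer: 32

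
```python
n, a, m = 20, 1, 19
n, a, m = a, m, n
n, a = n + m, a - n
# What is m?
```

Answer: 20

Derivation:
Trace (tracking m):
n, a, m = (20, 1, 19)  # -> n = 20, a = 1, m = 19
n, a, m = (a, m, n)  # -> n = 1, a = 19, m = 20
n, a = (n + m, a - n)  # -> n = 21, a = 18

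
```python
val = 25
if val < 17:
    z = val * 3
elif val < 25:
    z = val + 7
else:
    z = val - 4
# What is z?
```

Trace (tracking z):
val = 25  # -> val = 25
if val < 17:  # condition is False
elif val < 25:  # condition is False
else:
    z = val - 4  # -> z = 21

Answer: 21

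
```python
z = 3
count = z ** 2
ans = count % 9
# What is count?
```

Trace (tracking count):
z = 3  # -> z = 3
count = z ** 2  # -> count = 9
ans = count % 9  # -> ans = 0

Answer: 9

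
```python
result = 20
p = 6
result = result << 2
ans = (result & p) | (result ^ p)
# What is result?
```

Answer: 80

Derivation:
Trace (tracking result):
result = 20  # -> result = 20
p = 6  # -> p = 6
result = result << 2  # -> result = 80
ans = result & p | result ^ p  # -> ans = 86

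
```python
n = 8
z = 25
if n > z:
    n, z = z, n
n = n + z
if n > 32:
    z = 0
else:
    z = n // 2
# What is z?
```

Trace (tracking z):
n = 8  # -> n = 8
z = 25  # -> z = 25
if n > z:  # condition is False
n = n + z  # -> n = 33
if n > 32:  # condition is True
    z = 0  # -> z = 0

Answer: 0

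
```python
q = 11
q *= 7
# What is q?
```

Answer: 77

Derivation:
Trace (tracking q):
q = 11  # -> q = 11
q *= 7  # -> q = 77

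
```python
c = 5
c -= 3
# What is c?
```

Answer: 2

Derivation:
Trace (tracking c):
c = 5  # -> c = 5
c -= 3  # -> c = 2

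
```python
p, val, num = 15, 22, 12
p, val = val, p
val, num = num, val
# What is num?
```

Answer: 15

Derivation:
Trace (tracking num):
p, val, num = (15, 22, 12)  # -> p = 15, val = 22, num = 12
p, val = (val, p)  # -> p = 22, val = 15
val, num = (num, val)  # -> val = 12, num = 15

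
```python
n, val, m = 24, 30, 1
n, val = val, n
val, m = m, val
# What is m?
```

Answer: 24

Derivation:
Trace (tracking m):
n, val, m = (24, 30, 1)  # -> n = 24, val = 30, m = 1
n, val = (val, n)  # -> n = 30, val = 24
val, m = (m, val)  # -> val = 1, m = 24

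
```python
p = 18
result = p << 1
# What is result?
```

Trace (tracking result):
p = 18  # -> p = 18
result = p << 1  # -> result = 36

Answer: 36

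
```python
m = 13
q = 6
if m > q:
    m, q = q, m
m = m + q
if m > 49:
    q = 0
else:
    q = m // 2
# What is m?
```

Answer: 19

Derivation:
Trace (tracking m):
m = 13  # -> m = 13
q = 6  # -> q = 6
if m > q:  # condition is True
    m, q = (q, m)  # -> m = 6, q = 13
m = m + q  # -> m = 19
if m > 49:  # condition is False
else:
    q = m // 2  # -> q = 9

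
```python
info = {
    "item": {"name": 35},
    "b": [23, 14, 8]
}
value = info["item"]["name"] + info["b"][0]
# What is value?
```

Answer: 58

Derivation:
Trace (tracking value):
info = {'item': {'name': 35}, 'b': [23, 14, 8]}  # -> info = {'item': {'name': 35}, 'b': [23, 14, 8]}
value = info['item']['name'] + info['b'][0]  # -> value = 58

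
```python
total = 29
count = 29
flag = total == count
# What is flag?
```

Trace (tracking flag):
total = 29  # -> total = 29
count = 29  # -> count = 29
flag = total == count  # -> flag = True

Answer: True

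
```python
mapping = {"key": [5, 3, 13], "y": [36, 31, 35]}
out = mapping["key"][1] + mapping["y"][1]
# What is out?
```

Answer: 34

Derivation:
Trace (tracking out):
mapping = {'key': [5, 3, 13], 'y': [36, 31, 35]}  # -> mapping = {'key': [5, 3, 13], 'y': [36, 31, 35]}
out = mapping['key'][1] + mapping['y'][1]  # -> out = 34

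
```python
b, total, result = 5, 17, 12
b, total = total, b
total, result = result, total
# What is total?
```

Trace (tracking total):
b, total, result = (5, 17, 12)  # -> b = 5, total = 17, result = 12
b, total = (total, b)  # -> b = 17, total = 5
total, result = (result, total)  # -> total = 12, result = 5

Answer: 12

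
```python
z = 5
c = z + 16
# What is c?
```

Trace (tracking c):
z = 5  # -> z = 5
c = z + 16  # -> c = 21

Answer: 21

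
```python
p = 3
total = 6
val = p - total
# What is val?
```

Trace (tracking val):
p = 3  # -> p = 3
total = 6  # -> total = 6
val = p - total  # -> val = -3

Answer: -3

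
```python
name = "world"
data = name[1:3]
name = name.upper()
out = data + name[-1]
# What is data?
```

Trace (tracking data):
name = 'world'  # -> name = 'world'
data = name[1:3]  # -> data = 'or'
name = name.upper()  # -> name = 'WORLD'
out = data + name[-1]  # -> out = 'orD'

Answer: 'or'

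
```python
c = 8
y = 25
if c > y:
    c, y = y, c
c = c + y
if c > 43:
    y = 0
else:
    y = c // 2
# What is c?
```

Trace (tracking c):
c = 8  # -> c = 8
y = 25  # -> y = 25
if c > y:  # condition is False
c = c + y  # -> c = 33
if c > 43:  # condition is False
else:
    y = c // 2  # -> y = 16

Answer: 33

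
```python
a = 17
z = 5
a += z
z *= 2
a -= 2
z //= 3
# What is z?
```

Trace (tracking z):
a = 17  # -> a = 17
z = 5  # -> z = 5
a += z  # -> a = 22
z *= 2  # -> z = 10
a -= 2  # -> a = 20
z //= 3  # -> z = 3

Answer: 3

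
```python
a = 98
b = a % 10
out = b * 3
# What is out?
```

Trace (tracking out):
a = 98  # -> a = 98
b = a % 10  # -> b = 8
out = b * 3  # -> out = 24

Answer: 24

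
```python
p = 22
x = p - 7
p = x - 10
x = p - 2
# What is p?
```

Trace (tracking p):
p = 22  # -> p = 22
x = p - 7  # -> x = 15
p = x - 10  # -> p = 5
x = p - 2  # -> x = 3

Answer: 5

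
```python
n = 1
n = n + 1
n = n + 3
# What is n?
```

Trace (tracking n):
n = 1  # -> n = 1
n = n + 1  # -> n = 2
n = n + 3  # -> n = 5

Answer: 5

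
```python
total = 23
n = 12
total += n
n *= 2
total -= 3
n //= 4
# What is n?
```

Trace (tracking n):
total = 23  # -> total = 23
n = 12  # -> n = 12
total += n  # -> total = 35
n *= 2  # -> n = 24
total -= 3  # -> total = 32
n //= 4  # -> n = 6

Answer: 6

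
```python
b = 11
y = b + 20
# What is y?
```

Trace (tracking y):
b = 11  # -> b = 11
y = b + 20  # -> y = 31

Answer: 31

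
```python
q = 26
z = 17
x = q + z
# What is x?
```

Answer: 43

Derivation:
Trace (tracking x):
q = 26  # -> q = 26
z = 17  # -> z = 17
x = q + z  # -> x = 43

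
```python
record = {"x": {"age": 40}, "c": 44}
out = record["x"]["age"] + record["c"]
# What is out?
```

Answer: 84

Derivation:
Trace (tracking out):
record = {'x': {'age': 40}, 'c': 44}  # -> record = {'x': {'age': 40}, 'c': 44}
out = record['x']['age'] + record['c']  # -> out = 84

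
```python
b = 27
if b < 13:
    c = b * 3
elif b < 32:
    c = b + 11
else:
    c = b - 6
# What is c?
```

Answer: 38

Derivation:
Trace (tracking c):
b = 27  # -> b = 27
if b < 13:  # condition is False
elif b < 32:  # condition is True
    c = b + 11  # -> c = 38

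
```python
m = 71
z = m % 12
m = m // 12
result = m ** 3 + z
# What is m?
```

Trace (tracking m):
m = 71  # -> m = 71
z = m % 12  # -> z = 11
m = m // 12  # -> m = 5
result = m ** 3 + z  # -> result = 136

Answer: 5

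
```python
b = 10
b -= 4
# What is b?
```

Trace (tracking b):
b = 10  # -> b = 10
b -= 4  # -> b = 6

Answer: 6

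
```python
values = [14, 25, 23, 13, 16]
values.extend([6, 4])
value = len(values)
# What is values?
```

Trace (tracking values):
values = [14, 25, 23, 13, 16]  # -> values = [14, 25, 23, 13, 16]
values.extend([6, 4])  # -> values = [14, 25, 23, 13, 16, 6, 4]
value = len(values)  # -> value = 7

Answer: [14, 25, 23, 13, 16, 6, 4]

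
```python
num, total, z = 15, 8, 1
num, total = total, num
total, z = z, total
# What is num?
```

Trace (tracking num):
num, total, z = (15, 8, 1)  # -> num = 15, total = 8, z = 1
num, total = (total, num)  # -> num = 8, total = 15
total, z = (z, total)  # -> total = 1, z = 15

Answer: 8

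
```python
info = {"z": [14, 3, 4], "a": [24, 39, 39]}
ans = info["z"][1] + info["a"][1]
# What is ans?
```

Trace (tracking ans):
info = {'z': [14, 3, 4], 'a': [24, 39, 39]}  # -> info = {'z': [14, 3, 4], 'a': [24, 39, 39]}
ans = info['z'][1] + info['a'][1]  # -> ans = 42

Answer: 42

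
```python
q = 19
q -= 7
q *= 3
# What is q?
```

Answer: 36

Derivation:
Trace (tracking q):
q = 19  # -> q = 19
q -= 7  # -> q = 12
q *= 3  # -> q = 36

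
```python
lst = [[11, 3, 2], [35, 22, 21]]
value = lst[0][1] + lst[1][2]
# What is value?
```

Trace (tracking value):
lst = [[11, 3, 2], [35, 22, 21]]  # -> lst = [[11, 3, 2], [35, 22, 21]]
value = lst[0][1] + lst[1][2]  # -> value = 24

Answer: 24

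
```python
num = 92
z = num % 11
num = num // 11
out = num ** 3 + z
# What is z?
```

Answer: 4

Derivation:
Trace (tracking z):
num = 92  # -> num = 92
z = num % 11  # -> z = 4
num = num // 11  # -> num = 8
out = num ** 3 + z  # -> out = 516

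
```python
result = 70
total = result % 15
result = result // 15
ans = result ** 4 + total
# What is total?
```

Trace (tracking total):
result = 70  # -> result = 70
total = result % 15  # -> total = 10
result = result // 15  # -> result = 4
ans = result ** 4 + total  # -> ans = 266

Answer: 10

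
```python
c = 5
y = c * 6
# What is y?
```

Trace (tracking y):
c = 5  # -> c = 5
y = c * 6  # -> y = 30

Answer: 30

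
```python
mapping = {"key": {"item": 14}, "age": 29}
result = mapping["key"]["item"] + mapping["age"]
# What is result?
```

Answer: 43

Derivation:
Trace (tracking result):
mapping = {'key': {'item': 14}, 'age': 29}  # -> mapping = {'key': {'item': 14}, 'age': 29}
result = mapping['key']['item'] + mapping['age']  # -> result = 43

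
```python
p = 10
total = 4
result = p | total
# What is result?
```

Trace (tracking result):
p = 10  # -> p = 10
total = 4  # -> total = 4
result = p | total  # -> result = 14

Answer: 14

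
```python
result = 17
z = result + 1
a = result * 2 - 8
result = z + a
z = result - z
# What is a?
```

Trace (tracking a):
result = 17  # -> result = 17
z = result + 1  # -> z = 18
a = result * 2 - 8  # -> a = 26
result = z + a  # -> result = 44
z = result - z  # -> z = 26

Answer: 26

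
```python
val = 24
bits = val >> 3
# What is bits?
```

Answer: 3

Derivation:
Trace (tracking bits):
val = 24  # -> val = 24
bits = val >> 3  # -> bits = 3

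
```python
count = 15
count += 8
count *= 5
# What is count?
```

Answer: 115

Derivation:
Trace (tracking count):
count = 15  # -> count = 15
count += 8  # -> count = 23
count *= 5  # -> count = 115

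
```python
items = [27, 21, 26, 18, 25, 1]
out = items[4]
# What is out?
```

Trace (tracking out):
items = [27, 21, 26, 18, 25, 1]  # -> items = [27, 21, 26, 18, 25, 1]
out = items[4]  # -> out = 25

Answer: 25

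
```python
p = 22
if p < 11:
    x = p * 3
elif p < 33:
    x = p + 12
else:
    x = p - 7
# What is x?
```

Answer: 34

Derivation:
Trace (tracking x):
p = 22  # -> p = 22
if p < 11:  # condition is False
elif p < 33:  # condition is True
    x = p + 12  # -> x = 34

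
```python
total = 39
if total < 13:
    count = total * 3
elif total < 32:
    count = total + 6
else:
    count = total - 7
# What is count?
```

Answer: 32

Derivation:
Trace (tracking count):
total = 39  # -> total = 39
if total < 13:  # condition is False
elif total < 32:  # condition is False
else:
    count = total - 7  # -> count = 32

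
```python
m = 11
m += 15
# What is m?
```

Trace (tracking m):
m = 11  # -> m = 11
m += 15  # -> m = 26

Answer: 26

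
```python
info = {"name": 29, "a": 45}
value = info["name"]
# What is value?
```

Trace (tracking value):
info = {'name': 29, 'a': 45}  # -> info = {'name': 29, 'a': 45}
value = info['name']  # -> value = 29

Answer: 29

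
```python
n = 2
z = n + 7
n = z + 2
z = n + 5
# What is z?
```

Answer: 16

Derivation:
Trace (tracking z):
n = 2  # -> n = 2
z = n + 7  # -> z = 9
n = z + 2  # -> n = 11
z = n + 5  # -> z = 16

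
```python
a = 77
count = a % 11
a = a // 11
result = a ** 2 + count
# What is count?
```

Trace (tracking count):
a = 77  # -> a = 77
count = a % 11  # -> count = 0
a = a // 11  # -> a = 7
result = a ** 2 + count  # -> result = 49

Answer: 0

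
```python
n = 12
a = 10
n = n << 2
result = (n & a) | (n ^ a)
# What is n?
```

Trace (tracking n):
n = 12  # -> n = 12
a = 10  # -> a = 10
n = n << 2  # -> n = 48
result = n & a | n ^ a  # -> result = 58

Answer: 48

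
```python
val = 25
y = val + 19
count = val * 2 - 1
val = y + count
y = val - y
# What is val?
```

Answer: 93

Derivation:
Trace (tracking val):
val = 25  # -> val = 25
y = val + 19  # -> y = 44
count = val * 2 - 1  # -> count = 49
val = y + count  # -> val = 93
y = val - y  # -> y = 49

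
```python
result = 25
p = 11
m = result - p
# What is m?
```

Trace (tracking m):
result = 25  # -> result = 25
p = 11  # -> p = 11
m = result - p  # -> m = 14

Answer: 14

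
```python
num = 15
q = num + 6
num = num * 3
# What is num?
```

Trace (tracking num):
num = 15  # -> num = 15
q = num + 6  # -> q = 21
num = num * 3  # -> num = 45

Answer: 45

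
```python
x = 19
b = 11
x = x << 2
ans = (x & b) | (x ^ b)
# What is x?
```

Trace (tracking x):
x = 19  # -> x = 19
b = 11  # -> b = 11
x = x << 2  # -> x = 76
ans = x & b | x ^ b  # -> ans = 79

Answer: 76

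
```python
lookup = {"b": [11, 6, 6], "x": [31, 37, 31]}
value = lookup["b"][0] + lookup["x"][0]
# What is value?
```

Trace (tracking value):
lookup = {'b': [11, 6, 6], 'x': [31, 37, 31]}  # -> lookup = {'b': [11, 6, 6], 'x': [31, 37, 31]}
value = lookup['b'][0] + lookup['x'][0]  # -> value = 42

Answer: 42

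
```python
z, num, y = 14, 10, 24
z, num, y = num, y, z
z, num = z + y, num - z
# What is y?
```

Answer: 14

Derivation:
Trace (tracking y):
z, num, y = (14, 10, 24)  # -> z = 14, num = 10, y = 24
z, num, y = (num, y, z)  # -> z = 10, num = 24, y = 14
z, num = (z + y, num - z)  # -> z = 24, num = 14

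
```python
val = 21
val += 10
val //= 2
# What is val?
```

Answer: 15

Derivation:
Trace (tracking val):
val = 21  # -> val = 21
val += 10  # -> val = 31
val //= 2  # -> val = 15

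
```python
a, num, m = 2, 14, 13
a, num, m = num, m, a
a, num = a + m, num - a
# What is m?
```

Answer: 2

Derivation:
Trace (tracking m):
a, num, m = (2, 14, 13)  # -> a = 2, num = 14, m = 13
a, num, m = (num, m, a)  # -> a = 14, num = 13, m = 2
a, num = (a + m, num - a)  # -> a = 16, num = -1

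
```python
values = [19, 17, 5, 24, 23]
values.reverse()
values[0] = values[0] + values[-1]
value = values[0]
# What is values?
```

Trace (tracking values):
values = [19, 17, 5, 24, 23]  # -> values = [19, 17, 5, 24, 23]
values.reverse()  # -> values = [23, 24, 5, 17, 19]
values[0] = values[0] + values[-1]  # -> values = [42, 24, 5, 17, 19]
value = values[0]  # -> value = 42

Answer: [42, 24, 5, 17, 19]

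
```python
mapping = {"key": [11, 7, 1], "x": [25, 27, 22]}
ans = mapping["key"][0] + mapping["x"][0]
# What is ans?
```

Trace (tracking ans):
mapping = {'key': [11, 7, 1], 'x': [25, 27, 22]}  # -> mapping = {'key': [11, 7, 1], 'x': [25, 27, 22]}
ans = mapping['key'][0] + mapping['x'][0]  # -> ans = 36

Answer: 36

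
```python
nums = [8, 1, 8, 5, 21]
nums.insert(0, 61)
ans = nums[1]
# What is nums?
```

Answer: [61, 8, 1, 8, 5, 21]

Derivation:
Trace (tracking nums):
nums = [8, 1, 8, 5, 21]  # -> nums = [8, 1, 8, 5, 21]
nums.insert(0, 61)  # -> nums = [61, 8, 1, 8, 5, 21]
ans = nums[1]  # -> ans = 8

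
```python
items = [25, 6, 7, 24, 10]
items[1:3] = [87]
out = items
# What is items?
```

Trace (tracking items):
items = [25, 6, 7, 24, 10]  # -> items = [25, 6, 7, 24, 10]
items[1:3] = [87]  # -> items = [25, 87, 24, 10]
out = items  # -> out = [25, 87, 24, 10]

Answer: [25, 87, 24, 10]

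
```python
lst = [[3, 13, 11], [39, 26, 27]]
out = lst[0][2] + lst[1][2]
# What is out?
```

Answer: 38

Derivation:
Trace (tracking out):
lst = [[3, 13, 11], [39, 26, 27]]  # -> lst = [[3, 13, 11], [39, 26, 27]]
out = lst[0][2] + lst[1][2]  # -> out = 38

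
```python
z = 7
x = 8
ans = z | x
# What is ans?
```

Answer: 15

Derivation:
Trace (tracking ans):
z = 7  # -> z = 7
x = 8  # -> x = 8
ans = z | x  # -> ans = 15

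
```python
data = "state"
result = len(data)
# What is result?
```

Answer: 5

Derivation:
Trace (tracking result):
data = 'state'  # -> data = 'state'
result = len(data)  # -> result = 5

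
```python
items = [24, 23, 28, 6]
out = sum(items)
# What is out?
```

Trace (tracking out):
items = [24, 23, 28, 6]  # -> items = [24, 23, 28, 6]
out = sum(items)  # -> out = 81

Answer: 81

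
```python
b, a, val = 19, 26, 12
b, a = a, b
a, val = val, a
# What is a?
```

Answer: 12

Derivation:
Trace (tracking a):
b, a, val = (19, 26, 12)  # -> b = 19, a = 26, val = 12
b, a = (a, b)  # -> b = 26, a = 19
a, val = (val, a)  # -> a = 12, val = 19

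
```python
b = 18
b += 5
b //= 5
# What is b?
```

Answer: 4

Derivation:
Trace (tracking b):
b = 18  # -> b = 18
b += 5  # -> b = 23
b //= 5  # -> b = 4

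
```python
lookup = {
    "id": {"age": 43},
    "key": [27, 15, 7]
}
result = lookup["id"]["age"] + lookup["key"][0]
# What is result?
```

Answer: 70

Derivation:
Trace (tracking result):
lookup = {'id': {'age': 43}, 'key': [27, 15, 7]}  # -> lookup = {'id': {'age': 43}, 'key': [27, 15, 7]}
result = lookup['id']['age'] + lookup['key'][0]  # -> result = 70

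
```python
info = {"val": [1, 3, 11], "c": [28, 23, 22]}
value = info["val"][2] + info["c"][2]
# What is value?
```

Answer: 33

Derivation:
Trace (tracking value):
info = {'val': [1, 3, 11], 'c': [28, 23, 22]}  # -> info = {'val': [1, 3, 11], 'c': [28, 23, 22]}
value = info['val'][2] + info['c'][2]  # -> value = 33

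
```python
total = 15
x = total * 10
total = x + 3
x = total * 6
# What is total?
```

Trace (tracking total):
total = 15  # -> total = 15
x = total * 10  # -> x = 150
total = x + 3  # -> total = 153
x = total * 6  # -> x = 918

Answer: 153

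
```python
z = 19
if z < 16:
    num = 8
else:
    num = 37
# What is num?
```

Answer: 37

Derivation:
Trace (tracking num):
z = 19  # -> z = 19
if z < 16:  # condition is False
else:
    num = 37  # -> num = 37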